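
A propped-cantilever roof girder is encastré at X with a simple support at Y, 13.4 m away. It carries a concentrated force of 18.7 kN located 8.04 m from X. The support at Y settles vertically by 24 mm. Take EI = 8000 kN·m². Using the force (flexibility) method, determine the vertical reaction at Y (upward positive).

Remove the prop at Y; the released (primary) structure is a cantilever built in at X.
Downward deflection at the released point Y due to the loads:
  point load 18.7 at a = 8.04: Pa²(3L − a)/(6EI) = 6479/EI
Tip deflection under a unit load at Y: L³/(3EI) = 802/EI.
With EI = 8000 kN·m²: δ_0 = 0.80989 m and δ_{YY} = 0.10025 m/kN.
Compatibility — the beam at Y must follow the support down by 0.024 m: δ_0 − R_Y·δ_{YY} = 0.024, so R_Y = (0.80989 − 0.024)/0.10025 = 7.839 kN.

R_Y = 7.839 kN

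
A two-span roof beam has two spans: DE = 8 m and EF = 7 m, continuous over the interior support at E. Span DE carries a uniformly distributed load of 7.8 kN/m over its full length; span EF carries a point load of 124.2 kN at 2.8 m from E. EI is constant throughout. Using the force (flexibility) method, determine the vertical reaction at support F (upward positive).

R_F = 33.8 kN

Insert a hinge at E; M_E is the redundant, and each span becomes simply supported.
End slopes at the hinge E, treating each span as simply supported:
  span DE: UDL 7.8: wL³/(24EI) = 166.4/EI
  span EF: point load 124.2 at a = 2.8: Pab(L + b)/(6LEI) = 389.5/EI
  relative rotation θ_0 = (166.4 + 389.5)/EI = 555.9/EI
A unit hogging moment at E produces rotation L₁/(3EI) + L₂/(3EI) = 5/EI.
Slope continuity at E: θ_0 = M_E·5/EI, so M_E = 555.9/5 = 111.2 kN·m (hogging).
Span EF, ΣM about F: R_E^{EF}·7 = 521.6 + 111.2, so R_E^{EF} = 90.4 kN and R_F = 124.2 − 90.4 = 33.8 kN.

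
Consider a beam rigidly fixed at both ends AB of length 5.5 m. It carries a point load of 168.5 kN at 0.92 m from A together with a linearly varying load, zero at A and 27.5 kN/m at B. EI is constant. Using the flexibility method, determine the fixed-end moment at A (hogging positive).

M_A = 135.2 kN·m

Release both end moments; the primary structure is a simply-supported span AB with redundants M_A and M_B.
Simple-span end rotations at A and B under the given loads:
  at A: point load 168.5 at a = 0.92: Pab(L + b)/(6LEI) = 216.9/EI
  at B: point load 168.5 at a = 0.92: Pab(L + a)/(6LEI) = 138.1/EI
  at A: triangular load, peak 27.5: 7w₀L³/(360EI) = 88.96/EI
  at B: triangular load, peak 27.5: w₀L³/(45EI) = 101.7/EI
  θ_A0 = 305.8/EI,  θ_B0 = 239.8/EI
Flexibility coefficients: a unit moment at one end gives L/(3EI) there and L/(6EI) at the far end, so f₁₁ = f₂₂ = 1.833/EI and f₁₂ = f₂₁ = 0.9167/EI.
Compatibility — zero rotation at each built-in end:
  1.833 M_A + 0.9167 M_B = 305.8
  0.9167 M_A + 1.833 M_B = 239.8
Solving the pair gives M_A = 135.2 kN·m and M_B = 63.19 kN·m (hogging).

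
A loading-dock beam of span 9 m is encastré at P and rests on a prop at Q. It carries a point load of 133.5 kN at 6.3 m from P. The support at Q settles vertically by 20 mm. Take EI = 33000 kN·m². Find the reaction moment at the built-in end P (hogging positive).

M_P = 188.4 kN·m

Remove the prop at Q; the released (primary) structure is a cantilever built in at P.
Free-end deflection of the primary structure under the applied loading (downward +):
  point load 133.5 at a = 6.3: Pa²(3L − a)/(6EI) = 18280/EI
Flexibility coefficient — unit upward force at Q: δ_{QQ} = L³/(3EI) = 243/EI.
With EI = 33000 kN·m²: δ_0 = 0.55395 m and δ_{QQ} = 0.007364 m/kN.
Compatibility — the beam at Q must follow the support down by 0.02 m: δ_0 − R_Q·δ_{QQ} = 0.02, so R_Q = (0.55395 − 0.02)/0.007364 = 72.51 kN.
Moment equilibrium about P: M_P = Σ(load moments about P) − R_Q·L = 841 − 72.51×9 = 188.4 kN·m.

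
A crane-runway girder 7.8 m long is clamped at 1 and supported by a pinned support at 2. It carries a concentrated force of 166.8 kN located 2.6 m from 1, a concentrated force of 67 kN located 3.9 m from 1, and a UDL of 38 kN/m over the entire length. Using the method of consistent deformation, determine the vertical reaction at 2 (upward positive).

Release the roller at 2. Primary structure: cantilever fixed at 1.
Deflection at 2 on the released cantilever, summing each load's contribution:
  point load 166.8 at a = 2.6: Pa²(3L − a)/(6EI) = 3909/EI
  point load 67 at a = 3.9: Pa²(3L − a)/(6EI) = 3312/EI
  UDL 38: wL⁴/(8EI) = 17582/EI
  δ_0 = 24803/EI
Flexibility coefficient — unit upward force at 2: δ_{22} = L³/(3EI) = 158.2/EI.
The prop prevents deflection at 2: R_2 = δ_0/δ_{22} = 24803/158.2 = 156.8 kN.

R_2 = 156.8 kN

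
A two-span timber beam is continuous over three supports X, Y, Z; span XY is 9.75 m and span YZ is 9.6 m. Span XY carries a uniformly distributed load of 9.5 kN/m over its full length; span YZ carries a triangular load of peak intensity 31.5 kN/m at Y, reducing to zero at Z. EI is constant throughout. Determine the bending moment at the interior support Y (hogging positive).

M_Y = 152.9 kN·m

Release continuity at Y by inserting a hinge; the redundant is the internal moment M_Y. The primary structure is two simply-supported spans XY and YZ.
End slopes at the hinge Y, treating each span as simply supported:
  span XY: UDL 9.5: wL³/(24EI) = 366.9/EI
  span YZ: triangular load, peak 31.5: w₀L³/(45EI) = 619.3/EI
  relative rotation θ_0 = (366.9 + 619.3)/EI = 986.2/EI
A unit hogging moment at Y produces rotation L₁/(3EI) + L₂/(3EI) = 6.45/EI.
Slope continuity at Y: θ_0 = M_Y·6.45/EI, so M_Y = 986.2/6.45 = 152.9 kN·m (hogging).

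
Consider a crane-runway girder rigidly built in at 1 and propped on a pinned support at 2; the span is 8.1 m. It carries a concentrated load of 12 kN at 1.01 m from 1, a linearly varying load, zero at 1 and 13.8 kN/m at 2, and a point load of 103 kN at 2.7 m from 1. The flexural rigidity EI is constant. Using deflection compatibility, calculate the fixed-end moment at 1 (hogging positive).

Take the reaction at 2 as the redundant and release it; the primary structure is a cantilever fixed at 1.
Downward deflection at the released point 2 due to the loads:
  point load 12 at a = 1.01: Pa²(3L − a)/(6EI) = 47.52/EI
  triangular load, peak 13.8 at the free end: 11w₀L⁴/(120EI) = 5445/EI
  point load 103 at a = 2.7: Pa²(3L − a)/(6EI) = 2703/EI
  δ_0 = 8196/EI
Flexibility coefficient — unit upward force at 2: δ_{22} = L³/(3EI) = 177.1/EI.
Compatibility at 2: δ_0 − R_2·δ_{22} = 0, so R_2 = 8196/177.1 = 46.27 kN.
Moment equilibrium about 1: M_1 = Σ(load moments about 1) − R_2·L = 592 − 46.27×8.1 = 217.3 kN·m.

M_1 = 217.3 kN·m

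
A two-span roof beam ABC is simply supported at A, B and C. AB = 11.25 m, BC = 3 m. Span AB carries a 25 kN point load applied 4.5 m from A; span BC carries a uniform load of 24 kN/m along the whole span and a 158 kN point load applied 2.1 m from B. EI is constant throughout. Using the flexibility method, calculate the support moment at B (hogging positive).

M_B = 56.61 kN·m

Release continuity at B by inserting a hinge; the redundant is the internal moment M_B. The primary structure is two simply-supported spans AB and BC.
Rotations at B on the released spans (each span's end-slope, ×1/EI):
  span AB: point load 25 at a = 4.5: Pab(L + a)/(6LEI) = 177.2/EI
  span BC: UDL 24: wL³/(24EI) = 27/EI
  span BC: point load 158 at a = 2.1: Pab(L + b)/(6LEI) = 64.7/EI
  relative rotation θ_0 = (177.2 + 91.7)/EI = 268.9/EI
A unit hogging moment at B produces rotation L₁/(3EI) + L₂/(3EI) = 4.75/EI.
Slope continuity at B: θ_0 = M_B·4.75/EI, so M_B = 268.9/4.75 = 56.61 kN·m (hogging).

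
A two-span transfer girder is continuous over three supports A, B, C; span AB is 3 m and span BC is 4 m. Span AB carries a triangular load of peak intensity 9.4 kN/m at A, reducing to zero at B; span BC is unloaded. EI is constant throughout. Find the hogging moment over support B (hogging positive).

M_B = 2.115 kN·m

Take M_B as the redundant. Released structure: two simple spans AB and BC with a hinge at B.
Rotations at B on the released spans (each span's end-slope, ×1/EI):
  span AB: triangular load, peak 9.4: 7w₀L³/(360EI) = 4.935/EI
  relative rotation θ_0 = (4.935 + 0)/EI = 4.935/EI
A unit hogging moment at B produces rotation L₁/(3EI) + L₂/(3EI) = 2.333/EI.
Compatibility: M_B·(L₁+L₂)/(3EI) = θ_0, giving M_B = 2.115 kN·m (hogging).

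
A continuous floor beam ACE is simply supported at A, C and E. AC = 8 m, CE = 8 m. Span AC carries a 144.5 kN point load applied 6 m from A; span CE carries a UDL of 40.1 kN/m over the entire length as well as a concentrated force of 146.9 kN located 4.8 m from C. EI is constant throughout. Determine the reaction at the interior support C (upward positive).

Release continuity at C by inserting a hinge; the redundant is the internal moment M_C. The primary structure is two simply-supported spans AC and CE.
End slopes at the hinge C, treating each span as simply supported:
  span AC: point load 144.5 at a = 6: Pab(L + a)/(6LEI) = 505.8/EI
  span CE: UDL 40.1: wL³/(24EI) = 855.5/EI
  span CE: point load 146.9 at a = 4.8: Pab(L + b)/(6LEI) = 526.5/EI
  relative rotation θ_0 = (505.8 + 1382)/EI = 1888/EI
A unit hogging moment at C produces rotation L₁/(3EI) + L₂/(3EI) = 5.333/EI.
Compatibility: M_C·(L₁+L₂)/(3EI) = θ_0, giving M_C = 353.9 kN·m (hogging).
Span AC, ΣM about A with M_C applied at C: R_C^{AC}·8 = 867 + 353.9, so R_C^{AC} = 152.6 kN and R_A = 144.5 − 152.6 = -8.118 kN.
Span CE, ΣM about E: R_C^{CE}·8 = 1753 + 353.9, so R_C^{CE} = 263.4 kN and R_E = 467.7 − 263.4 = 204.3 kN.
R_C = 152.6 + 263.4 = 416 kN.

R_C = 416 kN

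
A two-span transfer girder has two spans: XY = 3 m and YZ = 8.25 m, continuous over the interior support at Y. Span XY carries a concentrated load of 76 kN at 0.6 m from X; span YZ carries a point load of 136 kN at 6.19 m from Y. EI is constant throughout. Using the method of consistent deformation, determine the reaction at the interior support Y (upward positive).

Take M_Y as the redundant. Released structure: two simple spans XY and YZ with a hinge at Y.
Discontinuity in slope at Y on the released structure — sum the simple-span end rotations:
  span XY: point load 76 at a = 0.6: Pab(L + a)/(6LEI) = 21.89/EI
  span YZ: point load 136 at a = 6.19: Pab(L + b)/(6LEI) = 361.2/EI
  relative rotation θ_0 = (21.89 + 361.2)/EI = 383.1/EI
A unit hogging moment at Y produces rotation L₁/(3EI) + L₂/(3EI) = 3.75/EI.
Slope continuity at Y: θ_0 = M_Y·3.75/EI, so M_Y = 383.1/3.75 = 102.2 kN·m (hogging).
Span XY, ΣM about X with M_Y applied at Y: R_Y^{XY}·3 = 45.6 + 102.2, so R_Y^{XY} = 49.25 kN and R_X = 76 − 49.25 = 26.75 kN.
Span YZ, ΣM about Z: R_Y^{YZ}·8.25 = 280.2 + 102.2, so R_Y^{YZ} = 46.34 kN and R_Z = 136 − 46.34 = 89.66 kN.
R_Y = 49.25 + 46.34 = 95.59 kN.

R_Y = 95.59 kN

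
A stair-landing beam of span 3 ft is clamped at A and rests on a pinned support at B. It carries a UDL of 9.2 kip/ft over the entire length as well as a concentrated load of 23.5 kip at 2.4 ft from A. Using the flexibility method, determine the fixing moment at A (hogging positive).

M_A = 17.12 kip·ft

Release the roller at B. Primary structure: cantilever fixed at A.
Free-end deflection of the primary structure under the applied loading (downward +):
  UDL 9.2: wL⁴/(8EI) = 93.15/EI
  point load 23.5 at a = 2.4: Pa²(3L − a)/(6EI) = 148.9/EI
  δ_0 = 242/EI
Tip deflection under a unit load at B: L³/(3EI) = 9/EI.
The prop prevents deflection at B: R_B = δ_0/δ_{BB} = 242/9 = 26.89 kip.
Moment equilibrium about A: M_A = Σ(load moments about A) − R_B·L = 97.8 − 26.89×3 = 17.12 kip·ft.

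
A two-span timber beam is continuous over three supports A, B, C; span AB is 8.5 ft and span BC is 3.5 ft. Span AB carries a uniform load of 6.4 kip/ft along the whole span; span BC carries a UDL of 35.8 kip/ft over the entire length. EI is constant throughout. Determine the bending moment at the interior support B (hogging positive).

M_B = 56.93 kip·ft

Release continuity at B by inserting a hinge; the redundant is the internal moment M_B. The primary structure is two simply-supported spans AB and BC.
Discontinuity in slope at B on the released structure — sum the simple-span end rotations:
  span AB: UDL 6.4: wL³/(24EI) = 163.8/EI
  span BC: UDL 35.8: wL³/(24EI) = 63.96/EI
  relative rotation θ_0 = (163.8 + 63.96)/EI = 227.7/EI
A unit hogging moment at B produces rotation L₁/(3EI) + L₂/(3EI) = 4/EI.
Slope continuity at B: θ_0 = M_B·4/EI, so M_B = 227.7/4 = 56.93 kip·ft (hogging).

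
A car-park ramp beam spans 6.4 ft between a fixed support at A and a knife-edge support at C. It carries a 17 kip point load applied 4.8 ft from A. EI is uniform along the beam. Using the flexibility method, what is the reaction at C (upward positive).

Release the roller at C. Primary structure: cantilever fixed at A.
Downward deflection at the released point C due to the loads:
  point load 17 at a = 4.8: Pa²(3L − a)/(6EI) = 940/EI
Flexibility coefficient — unit upward force at C: δ_{CC} = L³/(3EI) = 87.38/EI.
The prop prevents deflection at C: R_C = δ_0/δ_{CC} = 940/87.38 = 10.76 kip.

R_C = 10.76 kip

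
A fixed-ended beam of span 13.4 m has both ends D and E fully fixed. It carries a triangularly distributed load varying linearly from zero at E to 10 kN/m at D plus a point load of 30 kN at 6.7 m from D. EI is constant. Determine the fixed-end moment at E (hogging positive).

M_E = 110.1 kN·m

Take the two fixed-end moments M_D, M_E as redundants; the released structure is the simple span DE.
End rotations of the released simple span under the applied load (×1/EI):
  at D: triangular load, peak 10: w₀L³/(45EI) = 534.7/EI
  at E: triangular load, peak 10: 7w₀L³/(360EI) = 467.9/EI
  at D: point load 30 at a = 6.7: Pab(L + b)/(6LEI) = 336.7/EI
  at E: point load 30 at a = 6.7: Pab(L + a)/(6LEI) = 336.7/EI
  θ_D0 = 871.4/EI,  θ_E0 = 804.5/EI
Flexibility coefficients: a unit moment at one end gives L/(3EI) there and L/(6EI) at the far end, so f₁₁ = f₂₂ = 4.467/EI and f₁₂ = f₂₁ = 2.233/EI.
Compatibility — zero rotation at each built-in end:
  4.467 M_D + 2.233 M_E = 871.4
  2.233 M_D + 4.467 M_E = 804.5
Solving the pair gives M_D = 140 kN·m and M_E = 110.1 kN·m (hogging).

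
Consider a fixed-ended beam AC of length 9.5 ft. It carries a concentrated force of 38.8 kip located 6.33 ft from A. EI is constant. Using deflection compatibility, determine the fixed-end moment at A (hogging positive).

Take the two fixed-end moments M_A, M_C as redundants; the released structure is the simple span AC.
On the primary (simply-supported) span, the end slopes from the loading are:
  at A: point load 38.8 at a = 6.33: Pab(L + b)/(6LEI) = 173.1/EI
  at C: point load 38.8 at a = 6.33: Pab(L + a)/(6LEI) = 216.2/EI
  θ_A0 = 173.1/EI,  θ_C0 = 216.2/EI
Flexibility coefficients: a unit moment at one end gives L/(3EI) there and L/(6EI) at the far end, so f₁₁ = f₂₂ = 3.167/EI and f₁₂ = f₂₁ = 1.583/EI.
Compatibility — zero rotation at each built-in end:
  3.167 M_A + 1.583 M_C = 173.1
  1.583 M_A + 3.167 M_C = 216.2
Solving the pair gives M_A = 27.35 kip·ft and M_C = 54.61 kip·ft (hogging).

M_A = 27.35 kip·ft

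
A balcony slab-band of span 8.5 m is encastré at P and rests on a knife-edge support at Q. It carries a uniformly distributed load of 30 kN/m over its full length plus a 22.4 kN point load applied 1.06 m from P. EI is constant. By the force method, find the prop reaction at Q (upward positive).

R_Q = 96.13 kN

Remove the prop at Q; the released (primary) structure is a cantilever built in at P.
Downward deflection at the released point Q due to the loads:
  UDL 30: wL⁴/(8EI) = 19575/EI
  point load 22.4 at a = 1.06: Pa²(3L − a)/(6EI) = 102.5/EI
  δ_0 = 19678/EI
Flexibility coefficient — unit upward force at Q: δ_{QQ} = L³/(3EI) = 204.7/EI.
The prop prevents deflection at Q: R_Q = δ_0/δ_{QQ} = 19678/204.7 = 96.13 kN.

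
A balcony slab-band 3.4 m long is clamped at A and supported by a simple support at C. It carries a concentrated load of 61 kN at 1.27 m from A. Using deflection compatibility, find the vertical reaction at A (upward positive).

R_A = 49.82 kN

Choose R_C as the redundant. The primary structure is the cantilever fixed at A.
Downward deflection at the released point C due to the loads:
  point load 61 at a = 1.27: Pa²(3L − a)/(6EI) = 146.4/EI
Tip deflection under a unit load at C: L³/(3EI) = 13.1/EI.
The prop prevents deflection at C: R_C = δ_0/δ_{CC} = 146.4/13.1 = 11.18 kN.
Vertical equilibrium: R_A = ΣP − R_C = 61 − 11.18 = 49.82 kN.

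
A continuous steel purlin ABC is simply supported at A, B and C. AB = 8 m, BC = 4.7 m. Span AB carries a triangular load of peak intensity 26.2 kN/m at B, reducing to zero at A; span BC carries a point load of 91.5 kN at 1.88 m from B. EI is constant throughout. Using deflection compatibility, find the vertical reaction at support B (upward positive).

R_B = 158.9 kN

Release continuity at B by inserting a hinge; the redundant is the internal moment M_B. The primary structure is two simply-supported spans AB and BC.
End slopes at the hinge B, treating each span as simply supported:
  span AB: triangular load, peak 26.2: w₀L³/(45EI) = 298.1/EI
  span BC: point load 91.5 at a = 1.88: Pab(L + b)/(6LEI) = 129.4/EI
  relative rotation θ_0 = (298.1 + 129.4)/EI = 427.5/EI
A unit hogging moment at B produces rotation L₁/(3EI) + L₂/(3EI) = 4.233/EI.
Compatibility: M_B·(L₁+L₂)/(3EI) = θ_0, giving M_B = 101 kN·m (hogging).
Span AB, ΣM about A with M_B applied at B: R_B^{AB}·8 = 558.9 + 101, so R_B^{AB} = 82.49 kN and R_A = 104.8 − 82.49 = 22.31 kN.
Span BC, ΣM about C: R_B^{BC}·4.7 = 258 + 101, so R_B^{BC} = 76.38 kN and R_C = 91.5 − 76.38 = 15.12 kN.
R_B = 82.49 + 76.38 = 158.9 kN.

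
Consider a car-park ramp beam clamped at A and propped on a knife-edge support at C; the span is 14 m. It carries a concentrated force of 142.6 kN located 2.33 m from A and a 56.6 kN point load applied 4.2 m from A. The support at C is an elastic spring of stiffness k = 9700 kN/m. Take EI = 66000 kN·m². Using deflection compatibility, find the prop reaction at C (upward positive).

Take the reaction at C as the redundant and release it; the primary structure is a cantilever fixed at A.
Primary-structure tip deflection at C by superposition:
  point load 142.6 at a = 2.33: Pa²(3L − a)/(6EI) = 5118/EI
  point load 56.6 at a = 4.2: Pa²(3L − a)/(6EI) = 6290/EI
  δ_0 = 11409/EI
Flexibility coefficient — unit upward force at C: δ_{CC} = L³/(3EI) = 914.7/EI.
With EI = 66000 kN·m²: δ_0 = 0.17286 m and δ_{CC} = 0.013859 m/kN.
Compatibility — the spring shortens by R_C/k under the reaction it provides: δ_0 − R_C·δ_{CC} = R_C/k. With 1/k = 0.000103 m/kN, R_C = δ_0 / (δ_{CC} + 1/k) = 0.17286 / (0.013859 + 0.000103) = 12.38 kN.

R_C = 12.38 kN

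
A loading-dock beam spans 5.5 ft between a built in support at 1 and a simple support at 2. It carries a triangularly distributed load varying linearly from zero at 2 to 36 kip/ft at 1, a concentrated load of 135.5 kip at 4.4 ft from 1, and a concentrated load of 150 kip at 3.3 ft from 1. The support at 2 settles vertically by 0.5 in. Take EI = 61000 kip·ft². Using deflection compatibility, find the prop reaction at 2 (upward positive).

Remove the prop at 2; the released (primary) structure is a cantilever built in at 1.
Deflection at 2 on the released cantilever, summing each load's contribution:
  triangular load, peak 36 at the fixed end: w₀L⁴/(30EI) = 1098/EI
  point load 135.5 at a = 4.4: Pa²(3L − a)/(6EI) = 5290/EI
  point load 150 at a = 3.3: Pa²(3L − a)/(6EI) = 3594/EI
  δ_0 = 9982/EI
Flexibility coefficient — unit upward force at 2: δ_{22} = L³/(3EI) = 55.46/EI.
With EI = 61000 kip·ft²: δ_0 = 0.16364 ft and δ_{22} = 0.000909 ft/kip.
Compatibility — the beam at 2 must follow the support down by 0.04167 ft: δ_0 − R_2·δ_{22} = 0.04167, so R_2 = (0.16364 − 0.04167)/0.000909 = 134.2 kip.

R_2 = 134.2 kip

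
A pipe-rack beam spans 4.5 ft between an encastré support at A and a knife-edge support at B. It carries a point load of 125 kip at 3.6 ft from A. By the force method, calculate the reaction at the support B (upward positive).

Choose R_B as the redundant. The primary structure is the cantilever fixed at A.
Downward deflection at the released point B due to the loads:
  point load 125 at a = 3.6: Pa²(3L − a)/(6EI) = 2673/EI
Tip deflection under a unit load at B: L³/(3EI) = 30.38/EI.
The prop prevents deflection at B: R_B = δ_0/δ_{BB} = 2673/30.38 = 88 kip.

R_B = 88 kip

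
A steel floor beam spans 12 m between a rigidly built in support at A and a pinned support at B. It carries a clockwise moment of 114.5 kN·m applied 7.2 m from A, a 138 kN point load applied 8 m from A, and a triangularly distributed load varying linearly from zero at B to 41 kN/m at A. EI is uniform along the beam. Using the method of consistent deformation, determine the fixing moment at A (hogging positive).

M_A = 609.2 kN·m

Choose R_B as the redundant. The primary structure is the cantilever fixed at A.
Downward deflection at the released point B due to the loads:
  clockwise couple 114.5 at a = 7.2: M₀a(2L − a)/(2EI) = 6925/EI
  point load 138 at a = 8: Pa²(3L − a)/(6EI) = 41216/EI
  triangular load, peak 41 at the fixed end: w₀L⁴/(30EI) = 28339/EI
  δ_0 = 76480/EI
Tip deflection under a unit load at B: L³/(3EI) = 576/EI.
The prop prevents deflection at B: R_B = δ_0/δ_{BB} = 76480/576 = 132.8 kN.
Moment equilibrium about A: M_A = Σ(load moments about A) − R_B·L = 2202 − 132.8×12 = 609.2 kN·m.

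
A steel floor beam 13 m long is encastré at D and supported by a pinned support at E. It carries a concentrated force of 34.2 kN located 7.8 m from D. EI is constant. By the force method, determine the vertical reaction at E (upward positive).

R_E = 14.77 kN

Choose R_E as the redundant. The primary structure is the cantilever fixed at D.
Deflection at E on the released cantilever, summing each load's contribution:
  point load 34.2 at a = 7.8: Pa²(3L − a)/(6EI) = 10820/EI
Flexibility coefficient — unit upward force at E: δ_{EE} = L³/(3EI) = 732.3/EI.
Compatibility at E: δ_0 − R_E·δ_{EE} = 0, so R_E = 10820/732.3 = 14.77 kN.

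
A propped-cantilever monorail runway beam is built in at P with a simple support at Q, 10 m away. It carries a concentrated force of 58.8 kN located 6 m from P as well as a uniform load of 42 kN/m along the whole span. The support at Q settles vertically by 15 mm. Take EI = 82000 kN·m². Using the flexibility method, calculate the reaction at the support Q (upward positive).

R_Q = 179.2 kN

Release the roller at Q. Primary structure: cantilever fixed at P.
Free-end deflection of the primary structure under the applied loading (downward +):
  point load 58.8 at a = 6: Pa²(3L − a)/(6EI) = 8467/EI
  UDL 42: wL⁴/(8EI) = 52500/EI
  δ_0 = 60967/EI
Tip deflection under a unit load at Q: L³/(3EI) = 333.3/EI.
With EI = 82000 kN·m²: δ_0 = 0.7435 m and δ_{QQ} = 0.004065 m/kN.
Compatibility — the beam at Q must follow the support down by 0.015 m: δ_0 − R_Q·δ_{QQ} = 0.015, so R_Q = (0.7435 − 0.015)/0.004065 = 179.2 kN.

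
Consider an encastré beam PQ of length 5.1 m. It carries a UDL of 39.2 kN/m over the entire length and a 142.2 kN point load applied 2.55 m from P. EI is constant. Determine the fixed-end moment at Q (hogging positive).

M_Q = 175.6 kN·m

Take the two fixed-end moments M_P, M_Q as redundants; the released structure is the simple span PQ.
On the primary (simply-supported) span, the end slopes from the loading are:
  at P: UDL 39.2: wL³/(24EI) = 216.7/EI
  at Q: UDL 39.2: wL³/(24EI) = 216.7/EI
  at P: point load 142.2 at a = 2.55: Pab(L + b)/(6LEI) = 231.2/EI
  at Q: point load 142.2 at a = 2.55: Pab(L + a)/(6LEI) = 231.2/EI
  θ_P0 = 447.8/EI,  θ_Q0 = 447.8/EI
Flexibility coefficients: a unit moment at one end gives L/(3EI) there and L/(6EI) at the far end, so f₁₁ = f₂₂ = 1.7/EI and f₁₂ = f₂₁ = 0.85/EI.
Compatibility — zero rotation at each built-in end:
  1.7 M_P + 0.85 M_Q = 447.8
  0.85 M_P + 1.7 M_Q = 447.8
Solving the pair gives M_P = 175.6 kN·m and M_Q = 175.6 kN·m (hogging).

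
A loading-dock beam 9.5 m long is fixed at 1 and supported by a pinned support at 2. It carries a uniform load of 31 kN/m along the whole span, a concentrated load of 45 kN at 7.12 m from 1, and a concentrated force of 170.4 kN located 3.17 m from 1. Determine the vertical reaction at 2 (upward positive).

Choose R_2 as the redundant. The primary structure is the cantilever fixed at 1.
Free-end deflection of the primary structure under the applied loading (downward +):
  UDL 31: wL⁴/(8EI) = 31562/EI
  point load 45 at a = 7.12: Pa²(3L − a)/(6EI) = 8129/EI
  point load 170.4 at a = 3.17: Pa²(3L − a)/(6EI) = 7229/EI
  δ_0 = 46920/EI
Flexibility coefficient — unit upward force at 2: δ_{22} = L³/(3EI) = 285.8/EI.
Compatibility at 2: δ_0 − R_2·δ_{22} = 0, so R_2 = 46920/285.8 = 164.2 kN.

R_2 = 164.2 kN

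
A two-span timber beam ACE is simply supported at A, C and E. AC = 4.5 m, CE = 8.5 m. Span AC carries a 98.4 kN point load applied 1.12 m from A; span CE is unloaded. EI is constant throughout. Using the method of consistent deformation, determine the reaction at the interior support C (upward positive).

R_C = 30.57 kN

Take M_C as the redundant. Released structure: two simple spans AC and CE with a hinge at C.
Rotations at C on the released spans (each span's end-slope, ×1/EI):
  span AC: point load 98.4 at a = 1.12: Pab(L + a)/(6LEI) = 77.54/EI
  relative rotation θ_0 = (77.54 + 0)/EI = 77.54/EI
A unit hogging moment at C produces rotation L₁/(3EI) + L₂/(3EI) = 4.333/EI.
Slope continuity at C: θ_0 = M_C·4.333/EI, so M_C = 77.54/4.333 = 17.89 kN·m (hogging).
Span AC, ΣM about A with M_C applied at C: R_C^{AC}·4.5 = 110.2 + 17.89, so R_C^{AC} = 28.47 kN and R_A = 98.4 − 28.47 = 69.93 kN.
Span CE, ΣM about E: R_C^{CE}·8.5 = 0 + 17.89, so R_C^{CE} = 2.105 kN and R_E = 0 − 2.105 = -2.105 kN.
R_C = 28.47 + 2.105 = 30.57 kN.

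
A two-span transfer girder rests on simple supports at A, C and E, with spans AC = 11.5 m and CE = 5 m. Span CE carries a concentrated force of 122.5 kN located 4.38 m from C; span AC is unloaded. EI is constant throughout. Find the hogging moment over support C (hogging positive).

Release continuity at C by inserting a hinge; the redundant is the internal moment M_C. The primary structure is two simply-supported spans AC and CE.
Discontinuity in slope at C on the released structure — sum the simple-span end rotations:
  span CE: point load 122.5 at a = 4.38: Pab(L + b)/(6LEI) = 62.32/EI
  relative rotation θ_0 = (0 + 62.32)/EI = 62.32/EI
A unit hogging moment at C produces rotation L₁/(3EI) + L₂/(3EI) = 5.5/EI.
Compatibility: M_C·(L₁+L₂)/(3EI) = θ_0, giving M_C = 11.33 kN·m (hogging).

M_C = 11.33 kN·m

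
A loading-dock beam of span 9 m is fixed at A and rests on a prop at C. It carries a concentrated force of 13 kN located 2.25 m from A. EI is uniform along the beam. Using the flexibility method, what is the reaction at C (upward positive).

R_C = 1.117 kN

Take the reaction at C as the redundant and release it; the primary structure is a cantilever fixed at A.
Primary-structure tip deflection at C by superposition:
  point load 13 at a = 2.25: Pa²(3L − a)/(6EI) = 271.5/EI
Tip deflection under a unit load at C: L³/(3EI) = 243/EI.
Compatibility at C: δ_0 − R_C·δ_{CC} = 0, so R_C = 271.5/243 = 1.117 kN.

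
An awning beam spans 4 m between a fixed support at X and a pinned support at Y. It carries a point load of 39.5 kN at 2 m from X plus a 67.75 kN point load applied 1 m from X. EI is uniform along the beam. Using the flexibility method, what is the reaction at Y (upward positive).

R_Y = 18.17 kN

Remove the prop at Y; the released (primary) structure is a cantilever built in at X.
Deflection at Y on the released cantilever, summing each load's contribution:
  point load 39.5 at a = 2: Pa²(3L − a)/(6EI) = 263.3/EI
  point load 67.75 at a = 1: Pa²(3L − a)/(6EI) = 124.2/EI
  δ_0 = 387.5/EI
Tip deflection under a unit load at Y: L³/(3EI) = 21.33/EI.
The prop prevents deflection at Y: R_Y = δ_0/δ_{YY} = 387.5/21.33 = 18.17 kN.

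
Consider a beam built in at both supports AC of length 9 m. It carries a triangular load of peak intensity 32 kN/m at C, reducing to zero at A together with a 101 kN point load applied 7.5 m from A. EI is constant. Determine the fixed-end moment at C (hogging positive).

M_C = 234.8 kN·m

Take the two fixed-end moments M_A, M_C as redundants; the released structure is the simple span AC.
Simple-span end rotations at A and C under the given loads:
  at A: triangular load, peak 32: 7w₀L³/(360EI) = 453.6/EI
  at C: triangular load, peak 32: w₀L³/(45EI) = 518.4/EI
  at A: point load 101 at a = 7.5: Pab(L + b)/(6LEI) = 220.9/EI
  at C: point load 101 at a = 7.5: Pab(L + a)/(6LEI) = 347.2/EI
  θ_A0 = 674.5/EI,  θ_C0 = 865.6/EI
Flexibility coefficients: a unit moment at one end gives L/(3EI) there and L/(6EI) at the far end, so f₁₁ = f₂₂ = 3/EI and f₁₂ = f₂₁ = 1.5/EI.
Compatibility — zero rotation at each built-in end:
  3 M_A + 1.5 M_C = 674.5
  1.5 M_A + 3 M_C = 865.6
Solving the pair gives M_A = 107.4 kN·m and M_C = 234.8 kN·m (hogging).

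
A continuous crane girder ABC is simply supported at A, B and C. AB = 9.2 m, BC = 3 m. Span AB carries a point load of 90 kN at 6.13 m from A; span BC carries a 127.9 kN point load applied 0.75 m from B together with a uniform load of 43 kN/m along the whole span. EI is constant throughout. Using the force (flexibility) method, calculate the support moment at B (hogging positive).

Release continuity at B by inserting a hinge; the redundant is the internal moment M_B. The primary structure is two simply-supported spans AB and BC.
Rotations at B on the released spans (each span's end-slope, ×1/EI):
  span AB: point load 90 at a = 6.13: Pab(L + a)/(6LEI) = 470.4/EI
  span BC: point load 127.9 at a = 0.75: Pab(L + b)/(6LEI) = 62.95/EI
  span BC: UDL 43: wL³/(24EI) = 48.38/EI
  relative rotation θ_0 = (470.4 + 111.3)/EI = 581.7/EI
A unit hogging moment at B produces rotation L₁/(3EI) + L₂/(3EI) = 4.067/EI.
Compatibility: M_B·(L₁+L₂)/(3EI) = θ_0, giving M_B = 143 kN·m (hogging).

M_B = 143 kN·m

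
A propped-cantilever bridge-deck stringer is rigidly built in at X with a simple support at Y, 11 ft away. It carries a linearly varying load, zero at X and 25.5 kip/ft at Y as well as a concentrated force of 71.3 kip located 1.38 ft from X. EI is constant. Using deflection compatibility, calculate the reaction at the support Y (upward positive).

Remove the prop at Y; the released (primary) structure is a cantilever built in at X.
Primary-structure tip deflection at Y by superposition:
  triangular load, peak 25.5 at the free end: 11w₀L⁴/(120EI) = 34223/EI
  point load 71.3 at a = 1.38: Pa²(3L − a)/(6EI) = 715.6/EI
  δ_0 = 34939/EI
Tip deflection under a unit load at Y: L³/(3EI) = 443.7/EI.
Compatibility at Y: δ_0 − R_Y·δ_{YY} = 0, so R_Y = 34939/443.7 = 78.75 kip.

R_Y = 78.75 kip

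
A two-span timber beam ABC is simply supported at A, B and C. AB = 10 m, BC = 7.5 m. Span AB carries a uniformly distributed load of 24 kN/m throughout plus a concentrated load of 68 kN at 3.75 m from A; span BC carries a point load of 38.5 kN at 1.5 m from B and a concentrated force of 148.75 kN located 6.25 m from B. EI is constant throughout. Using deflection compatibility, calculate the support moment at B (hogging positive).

M_B = 290.6 kN·m

Insert a hinge at B; M_B is the redundant, and each span becomes simply supported.
Discontinuity in slope at B on the released structure — sum the simple-span end rotations:
  span AB: UDL 24: wL³/(24EI) = 1000/EI
  span AB: point load 68 at a = 3.75: Pab(L + a)/(6LEI) = 365.2/EI
  span BC: point load 38.5 at a = 1.5: Pab(L + b)/(6LEI) = 104/EI
  span BC: point load 148.75 at a = 6.25: Pab(L + b)/(6LEI) = 226/EI
  relative rotation θ_0 = (1365 + 329.9)/EI = 1695/EI
A unit hogging moment at B produces rotation L₁/(3EI) + L₂/(3EI) = 5.833/EI.
Slope continuity at B: θ_0 = M_B·5.833/EI, so M_B = 1695/5.833 = 290.6 kN·m (hogging).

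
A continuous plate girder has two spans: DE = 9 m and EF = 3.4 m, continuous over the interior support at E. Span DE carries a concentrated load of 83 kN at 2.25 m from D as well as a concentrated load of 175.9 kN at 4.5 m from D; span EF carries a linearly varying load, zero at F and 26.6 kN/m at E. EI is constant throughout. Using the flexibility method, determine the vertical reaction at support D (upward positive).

R_D = 118.6 kN

Take M_E as the redundant. Released structure: two simple spans DE and EF with a hinge at E.
Rotations at E on the released spans (each span's end-slope, ×1/EI):
  span DE: point load 83 at a = 2.25: Pab(L + a)/(6LEI) = 262.6/EI
  span DE: point load 175.9 at a = 4.5: Pab(L + a)/(6LEI) = 890.5/EI
  span EF: triangular load, peak 26.6: w₀L³/(45EI) = 23.23/EI
  relative rotation θ_0 = (1153 + 23.23)/EI = 1176/EI
A unit hogging moment at E produces rotation L₁/(3EI) + L₂/(3EI) = 4.133/EI.
Slope continuity at E: θ_0 = M_E·4.133/EI, so M_E = 1176/4.133 = 284.6 kN·m (hogging).
Span DE, ΣM about D with M_E applied at E: R_E^{DE}·9 = 978.3 + 284.6, so R_E^{DE} = 140.3 kN and R_D = 258.9 − 140.3 = 118.6 kN.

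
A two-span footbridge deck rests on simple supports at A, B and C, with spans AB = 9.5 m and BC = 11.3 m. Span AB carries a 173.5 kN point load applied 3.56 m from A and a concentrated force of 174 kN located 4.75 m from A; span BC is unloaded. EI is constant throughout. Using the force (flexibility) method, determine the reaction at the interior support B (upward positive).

Insert a hinge at B; M_B is the redundant, and each span becomes simply supported.
Rotations at B on the released spans (each span's end-slope, ×1/EI):
  span AB: point load 173.5 at a = 3.56: Pab(L + a)/(6LEI) = 840.6/EI
  span AB: point load 174 at a = 4.75: Pab(L + a)/(6LEI) = 981.5/EI
  relative rotation θ_0 = (1822 + 0)/EI = 1822/EI
A unit hogging moment at B produces rotation L₁/(3EI) + L₂/(3EI) = 6.933/EI.
Slope continuity at B: θ_0 = M_B·6.933/EI, so M_B = 1822/6.933 = 262.8 kN·m (hogging).
Span AB, ΣM about A with M_B applied at B: R_B^{AB}·9.5 = 1444 + 262.8, so R_B^{AB} = 179.7 kN and R_A = 347.5 − 179.7 = 167.8 kN.
Span BC, ΣM about C: R_B^{BC}·11.3 = 0 + 262.8, so R_B^{BC} = 23.26 kN and R_C = 0 − 23.26 = -23.26 kN.
R_B = 179.7 + 23.26 = 202.9 kN.

R_B = 202.9 kN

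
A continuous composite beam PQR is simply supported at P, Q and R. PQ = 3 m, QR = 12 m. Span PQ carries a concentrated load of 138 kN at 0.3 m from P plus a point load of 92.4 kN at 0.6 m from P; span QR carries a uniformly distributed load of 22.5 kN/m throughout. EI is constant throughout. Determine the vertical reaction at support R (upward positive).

Insert a hinge at Q; M_Q is the redundant, and each span becomes simply supported.
Rotations at Q on the released spans (each span's end-slope, ×1/EI):
  span PQ: point load 138 at a = 0.3: Pab(L + a)/(6LEI) = 20.49/EI
  span PQ: point load 92.4 at a = 0.6: Pab(L + a)/(6LEI) = 26.61/EI
  span QR: UDL 22.5: wL³/(24EI) = 1620/EI
  relative rotation θ_0 = (47.1 + 1620)/EI = 1667/EI
A unit hogging moment at Q produces rotation L₁/(3EI) + L₂/(3EI) = 5/EI.
Compatibility: M_Q·(L₁+L₂)/(3EI) = θ_0, giving M_Q = 333.4 kN·m (hogging).
Span QR, ΣM about R: R_Q^{QR}·12 = 1620 + 333.4, so R_Q^{QR} = 162.8 kN and R_R = 270 − 162.8 = 107.2 kN.

R_R = 107.2 kN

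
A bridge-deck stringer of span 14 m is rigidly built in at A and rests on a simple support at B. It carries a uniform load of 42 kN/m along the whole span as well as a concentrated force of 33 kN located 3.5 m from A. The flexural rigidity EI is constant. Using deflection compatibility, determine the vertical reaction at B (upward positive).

Take the reaction at B as the redundant and release it; the primary structure is a cantilever fixed at A.
Primary-structure tip deflection at B by superposition:
  UDL 42: wL⁴/(8EI) = 201684/EI
  point load 33 at a = 3.5: Pa²(3L − a)/(6EI) = 2594/EI
  δ_0 = 204278/EI
Tip deflection under a unit load at B: L³/(3EI) = 914.7/EI.
Compatibility at B: δ_0 − R_B·δ_{BB} = 0, so R_B = 204278/914.7 = 223.3 kN.

R_B = 223.3 kN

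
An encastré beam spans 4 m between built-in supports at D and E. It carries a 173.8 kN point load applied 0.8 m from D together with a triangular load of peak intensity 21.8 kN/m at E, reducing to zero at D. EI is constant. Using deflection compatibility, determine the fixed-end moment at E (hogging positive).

M_E = 39.69 kN·m

Take the two fixed-end moments M_D, M_E as redundants; the released structure is the simple span DE.
End rotations of the released simple span under the applied load (×1/EI):
  at D: point load 173.8 at a = 0.8: Pab(L + b)/(6LEI) = 133.5/EI
  at E: point load 173.8 at a = 0.8: Pab(L + a)/(6LEI) = 88.99/EI
  at D: triangular load, peak 21.8: 7w₀L³/(360EI) = 27.13/EI
  at E: triangular load, peak 21.8: w₀L³/(45EI) = 31/EI
  θ_D0 = 160.6/EI,  θ_E0 = 120/EI
Flexibility coefficients: a unit moment at one end gives L/(3EI) there and L/(6EI) at the far end, so f₁₁ = f₂₂ = 1.333/EI and f₁₂ = f₂₁ = 0.6667/EI.
Compatibility — zero rotation at each built-in end:
  1.333 M_D + 0.6667 M_E = 160.6
  0.6667 M_D + 1.333 M_E = 120
Solving the pair gives M_D = 100.6 kN·m and M_E = 39.69 kN·m (hogging).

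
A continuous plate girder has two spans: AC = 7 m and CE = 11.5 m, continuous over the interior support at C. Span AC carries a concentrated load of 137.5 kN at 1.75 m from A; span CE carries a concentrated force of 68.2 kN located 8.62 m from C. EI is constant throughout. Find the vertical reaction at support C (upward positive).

Release continuity at C by inserting a hinge; the redundant is the internal moment M_C. The primary structure is two simply-supported spans AC and CE.
Rotations at C on the released spans (each span's end-slope, ×1/EI):
  span AC: point load 137.5 at a = 1.75: Pab(L + a)/(6LEI) = 263.2/EI
  span CE: point load 68.2 at a = 8.62: Pab(L + b)/(6LEI) = 352.9/EI
  relative rotation θ_0 = (263.2 + 352.9)/EI = 616/EI
A unit hogging moment at C produces rotation L₁/(3EI) + L₂/(3EI) = 6.167/EI.
Compatibility: M_C·(L₁+L₂)/(3EI) = θ_0, giving M_C = 99.9 kN·m (hogging).
Span AC, ΣM about A with M_C applied at C: R_C^{AC}·7 = 240.6 + 99.9, so R_C^{AC} = 48.65 kN and R_A = 137.5 − 48.65 = 88.85 kN.
Span CE, ΣM about E: R_C^{CE}·11.5 = 196.4 + 99.9, so R_C^{CE} = 25.77 kN and R_E = 68.2 − 25.77 = 42.43 kN.
R_C = 48.65 + 25.77 = 74.41 kN.

R_C = 74.41 kN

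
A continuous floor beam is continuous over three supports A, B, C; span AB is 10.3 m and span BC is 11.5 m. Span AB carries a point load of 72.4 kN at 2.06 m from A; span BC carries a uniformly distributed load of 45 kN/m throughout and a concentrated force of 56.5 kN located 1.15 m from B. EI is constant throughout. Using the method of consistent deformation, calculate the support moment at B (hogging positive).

Insert a hinge at B; M_B is the redundant, and each span becomes simply supported.
Rotations at B on the released spans (each span's end-slope, ×1/EI):
  span AB: point load 72.4 at a = 2.06: Pab(L + a)/(6LEI) = 245.8/EI
  span BC: UDL 45: wL³/(24EI) = 2852/EI
  span BC: point load 56.5 at a = 1.15: Pab(L + b)/(6LEI) = 213/EI
  relative rotation θ_0 = (245.8 + 3065)/EI = 3310/EI
A unit hogging moment at B produces rotation L₁/(3EI) + L₂/(3EI) = 7.267/EI.
Compatibility: M_B·(L₁+L₂)/(3EI) = θ_0, giving M_B = 455.6 kN·m (hogging).

M_B = 455.6 kN·m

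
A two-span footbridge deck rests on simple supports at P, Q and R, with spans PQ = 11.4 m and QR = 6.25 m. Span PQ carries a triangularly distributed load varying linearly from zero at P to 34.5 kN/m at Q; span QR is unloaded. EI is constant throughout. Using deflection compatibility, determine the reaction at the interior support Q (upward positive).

R_Q = 178.9 kN

Insert a hinge at Q; M_Q is the redundant, and each span becomes simply supported.
Discontinuity in slope at Q on the released structure — sum the simple-span end rotations:
  span PQ: triangular load, peak 34.5: w₀L³/(45EI) = 1136/EI
  relative rotation θ_0 = (1136 + 0)/EI = 1136/EI
A unit hogging moment at Q produces rotation L₁/(3EI) + L₂/(3EI) = 5.883/EI.
Slope continuity at Q: θ_0 = M_Q·5.883/EI, so M_Q = 1136/5.883 = 193.1 kN·m (hogging).
Span PQ, ΣM about P with M_Q applied at Q: R_Q^{PQ}·11.4 = 1495 + 193.1, so R_Q^{PQ} = 148 kN and R_P = 196.7 − 148 = 48.61 kN.
Span QR, ΣM about R: R_Q^{QR}·6.25 = 0 + 193.1, so R_Q^{QR} = 30.89 kN and R_R = 0 − 30.89 = -30.89 kN.
R_Q = 148 + 30.89 = 178.9 kN.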